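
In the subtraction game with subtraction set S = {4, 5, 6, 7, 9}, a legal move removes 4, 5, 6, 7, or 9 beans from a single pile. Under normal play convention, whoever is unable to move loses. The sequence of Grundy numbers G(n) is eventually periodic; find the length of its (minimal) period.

n :  0  1  2  3  4  5  6  7  8  9 10 11 12 13 14 15 16 17 18 19 20 21 22 23 24 25 26 27
G :  0  0  0  0  1  1  1  1  2  2  2  2  3  0  0  0  0  1  1  1  1  2  2  2  2  3  0  0
G(n+13) = G(n) holds for n = 0,…,8 (a full window of length max(S) = 9), so the sequence is purely periodic with period 13.

13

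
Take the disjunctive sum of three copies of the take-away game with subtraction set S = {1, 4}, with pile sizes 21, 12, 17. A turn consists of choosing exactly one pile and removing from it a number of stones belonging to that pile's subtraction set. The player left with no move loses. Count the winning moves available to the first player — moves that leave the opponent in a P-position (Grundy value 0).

All piles use S = {1, 4}:
G(0) = 0
G(1) = mex{0} = 1
G(2) = mex{1} = 0
G(3) = mex{0} = 1
G(4) = mex{1,0} = 2
G(5) = mex{2,1} = 0
G(6) = mex{0,0} = 1
G(7) = mex{1,1} = 0
G(8) = mex{0,2} = 1
G(9) = mex{1,0} = 2
G(10) = mex{2,1} = 0
G(11) = mex{0,0} = 1
G(12) = mex{1,1} = 0
G(13) = mex{0,2} = 1
G(14) = mex{1,0} = 2
G(15) = mex{2,1} = 0
G(16) = mex{0,0} = 1
G(17) = mex{1,1} = 0
G(18) = mex{0,2} = 1
G(19) = mex{1,0} = 2
G(20) = mex{2,1} = 0
G(21) = mex{0,0} = 1
Pile A: G(21) = 1.
Pile B: G(12) = 0.
Pile C: G(17) = 0.
Combined Grundy value = 1 ⊕ 0 ⊕ 0 = 1.
A winning move leaves total XOR = 0, i.e. changes one component's Grundy value g to g ⊕ X where X is the current total.
Pile A: need g' = 1⊕1 = 0. Options: 21−1→G=0, 21−4→G=0. Hits: 2.
Pile B: need g' = 0⊕1 = 1. Options: 12−1→G=1, 12−4→G=1. Hits: 2.
Pile C: need g' = 0⊕1 = 1. Options: 17−1→G=1, 17−4→G=1. Hits: 2.

6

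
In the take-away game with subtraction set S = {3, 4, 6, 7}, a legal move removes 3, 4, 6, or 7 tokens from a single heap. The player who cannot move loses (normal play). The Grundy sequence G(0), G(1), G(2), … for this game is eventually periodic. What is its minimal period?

10

G(0) = 0
G(1) = mex{} = 0
G(2) = mex{} = 0
G(3) = mex{0} = 1
G(4) = mex{0,0} = 1
G(5) = mex{0,0} = 1
G(6) = mex{1,0,0} = 2
G(7) = mex{1,1,0,0} = 2
G(8) = mex{1,1,0,0} = 2
G(9) = mex{2,1,1,0} = 3
G(10) = mex{2,2,1,1} = 0
G(11) = mex{2,2,1,1} = 0
G(12) = mex{3,2,2,1} = 0
G(13) = mex{0,3,2,2} = 1
G(14) = mex{0,0,2,2} = 1
G(15) = mex{0,0,3,2} = 1
G(16) = mex{1,0,0,3} = 2
G(17) = mex{1,1,0,0} = 2
G(18) = mex{1,1,0,0} = 2
G(19) = mex{2,1,1,0} = 3
G(20) = mex{2,2,1,1} = 0
G(21) = mex{2,2,1,1} = 0
G(n+10) = G(n) holds for n = 0,…,6 (a full window of length max(S) = 7), so the sequence is purely periodic with period 10.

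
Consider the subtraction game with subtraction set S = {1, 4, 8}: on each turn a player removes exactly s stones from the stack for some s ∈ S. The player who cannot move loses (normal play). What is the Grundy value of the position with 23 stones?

2

G(0) = 0
G(1) = mex{0} = 1
G(2) = mex{1} = 0
G(3) = mex{0} = 1
G(4) = mex{1,0} = 2
G(5) = mex{2,1} = 0
G(6) = mex{0,0} = 1
G(7) = mex{1,1} = 0
G(8) = mex{0,2,0} = 1
G(9) = mex{1,0,1} = 2
G(10) = mex{2,1,0} = 3
G(11) = mex{3,0,1} = 2
G(12) = mex{2,1,2} = 0
G(13) = mex{0,2,0} = 1
G(14) = mex{1,3,1} = 0
G(15) = mex{0,2,0} = 1
G(16) = mex{1,0,1} = 2
G(17) = mex{2,1,2} = 0
G(18) = mex{0,0,3} = 1
G(19) = mex{1,1,2} = 0
G(20) = mex{0,2,0} = 1
G(21) = mex{1,0,1} = 2
G(22) = mex{2,1,0} = 3
G(23) = mex{3,0,1} = 2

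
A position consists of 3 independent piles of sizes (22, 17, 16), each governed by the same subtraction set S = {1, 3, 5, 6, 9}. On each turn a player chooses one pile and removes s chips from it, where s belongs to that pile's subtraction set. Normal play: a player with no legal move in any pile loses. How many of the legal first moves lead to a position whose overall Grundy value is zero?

5

All piles use S = {1, 3, 5, 6, 9}:
G(0) = 0
G(1) = mex{0} = 1
G(2) = mex{1} = 0
G(3) = mex{0,0} = 1
G(4) = mex{1,1} = 0
G(5) = mex{0,0,0} = 1
G(6) = mex{1,1,1,0} = 2
G(7) = mex{2,0,0,1} = 3
G(8) = mex{3,1,1,0} = 2
G(9) = mex{2,2,0,1,0} = 3
G(10) = mex{3,3,1,0,1} = 2
G(11) = mex{2,2,2,1,0} = 3
G(12) = mex{3,3,3,2,1} = 0
G(13) = mex{0,2,2,3,0} = 1
G(14) = mex{1,3,3,2,1} = 0
G(15) = mex{0,0,2,3,2} = 1
G(16) = mex{1,1,3,2,3} = 0
G(17) = mex{0,0,0,3,2} = 1
G(18) = mex{1,1,1,0,3} = 2
G(19) = mex{2,0,0,1,2} = 3
G(20) = mex{3,1,1,0,3} = 2
G(21) = mex{2,2,0,1,0} = 3
G(22) = mex{3,3,1,0,1} = 2
Pile A: G(22) = 2.
Pile B: G(17) = 1.
Pile C: G(16) = 0.
Combined Grundy value = 2 ⊕ 1 ⊕ 0 = 3.
A winning move leaves total XOR = 0, i.e. changes one component's Grundy value g to g ⊕ X where X is the current total.
Pile A: need g' = 2⊕3 = 1. Options: 22−1→G=3, 22−3→G=3, 22−5→G=1, 22−6→G=0, 22−9→G=1. Hits: 2.
Pile B: need g' = 1⊕3 = 2. Options: 17−1→G=0, 17−3→G=0, 17−5→G=0, 17−6→G=3, 17−9→G=2. Hits: 1.
Pile C: need g' = 0⊕3 = 3. Options: 16−1→G=1, 16−3→G=1, 16−5→G=3, 16−6→G=2, 16−9→G=3. Hits: 2.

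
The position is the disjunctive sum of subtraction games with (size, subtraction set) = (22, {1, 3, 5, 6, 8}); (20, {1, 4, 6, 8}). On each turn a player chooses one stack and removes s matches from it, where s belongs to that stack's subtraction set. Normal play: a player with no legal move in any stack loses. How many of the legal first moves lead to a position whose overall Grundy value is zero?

Stack A, S = {1, 3, 5, 6, 8}:
n :  0  1  2  3  4  5  6  7  8  9 10 11 12 13 14 15 16 17 18 19 20 21 22
G :  0  1  0  1  0  1  2  3  2  3  2  0  1  0  1  0  1  2  3  2  3  2  0
G_A(22) = 0.
Stack B, S = {1, 4, 6, 8}:
n :  0  1  2  3  4  5  6  7  8  9 10 11 12 13 14 15 16 17 18 19 20
G :  0  1  0  1  2  0  1  0  1  2  3  2  0  1  0  1  2  0  1  0  1
G_B(20) = 1.
Combined Grundy value = 0 ⊕ 1 = 1.
A winning move leaves total XOR = 0, i.e. changes one component's Grundy value g to g ⊕ X where X is the current total.
Stack A: need g' = 0⊕1 = 1. Options: 22−1→G=2, 22−3→G=2, 22−5→G=2, 22−6→G=1, 22−8→G=1. Hits: 2.
Stack B: need g' = 1⊕1 = 0. Options: 20−1→G=0, 20−4→G=2, 20−6→G=0, 20−8→G=0. Hits: 3.

5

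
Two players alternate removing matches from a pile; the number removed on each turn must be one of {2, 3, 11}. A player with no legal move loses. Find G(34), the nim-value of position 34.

G(0) = 0
G(1) = mex{} = 0
G(2) = mex{0} = 1
G(3) = mex{0,0} = 1
G(4) = mex{1,0} = 2
G(5) = mex{1,1} = 0
G(6) = mex{2,1} = 0
G(7) = mex{0,2} = 1
G(8) = mex{0,0} = 1
G(9) = mex{1,0} = 2
G(10) = mex{1,1} = 0
G(11) = mex{2,1,0} = 3
G(12) = mex{0,2,0} = 1
G(13) = mex{3,0,1} = 2
G(14) = mex{1,3,1} = 0
G(15) = mex{2,1,2} = 0
G(16) = mex{0,2,0} = 1
G(17) = mex{0,0,0} = 1
G(18) = mex{1,0,1} = 2
G(19) = mex{1,1,1} = 0
G(20) = mex{2,1,2} = 0
G(21) = mex{0,2,0} = 1
G(22) = mex{0,0,3} = 1
G(23) = mex{1,0,1} = 2
G(24) = mex{1,1,2} = 0
G(25) = mex{2,1,0} = 3
G(26) = mex{0,2,0} = 1
G(27) = mex{3,0,1} = 2
G(28) = mex{1,3,1} = 0
G(29) = mex{2,1,2} = 0
G(30) = mex{0,2,0} = 1
G(31) = mex{0,0,0} = 1
G(32) = mex{1,0,1} = 2
G(33) = mex{1,1,1} = 0
G(34) = mex{2,1,2} = 0

0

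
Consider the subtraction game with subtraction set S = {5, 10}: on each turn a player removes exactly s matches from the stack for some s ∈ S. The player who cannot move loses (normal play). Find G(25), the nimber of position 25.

n :  0  1  2  3  4  5  6  7  8  9 10 11 12 13 14 15 16 17 18 19 20 21 22 23 24 25
G :  0  0  0  0  0  1  1  1  1  1  2  2  2  2  2  0  0  0  0  0  1  1  1  1  1  2

2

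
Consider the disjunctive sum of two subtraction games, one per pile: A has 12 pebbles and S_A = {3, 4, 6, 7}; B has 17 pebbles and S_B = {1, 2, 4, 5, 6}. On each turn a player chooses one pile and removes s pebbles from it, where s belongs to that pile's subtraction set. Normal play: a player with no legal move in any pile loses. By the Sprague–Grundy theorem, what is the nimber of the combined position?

Pile A, S = {3, 4, 6, 7}:
n :  0  1  2  3  4  5  6  7  8  9 10 11 12
G :  0  0  0  1  1  1  2  2  2  3  0  0  0
G_A(12) = 0.
Pile B, S = {1, 2, 4, 5, 6}:
n :  0  1  2  3  4  5  6  7  8  9 10 11 12 13 14 15 16 17
G :  0  1  2  0  1  2  3  4  5  3  0  1  2  0  1  2  3  4
G_B(17) = 4.
Combined Grundy value = 0 ⊕ 4 = 4.

4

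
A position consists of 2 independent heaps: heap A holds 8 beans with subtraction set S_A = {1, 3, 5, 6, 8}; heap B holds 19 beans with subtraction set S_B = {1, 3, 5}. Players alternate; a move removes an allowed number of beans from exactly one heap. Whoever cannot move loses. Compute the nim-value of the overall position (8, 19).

Heap A, S = {1, 3, 5, 6, 8}:
n : 0 1 2 3 4 5 6 7 8
G : 0 1 0 1 0 1 2 3 2
G_A(8) = 2.
Heap B, S = {1, 3, 5}:
G(0) = 0
G(1) = mex{0} = 1
G(2) = mex{1} = 0
G(3) = mex{0,0} = 1
G(4) = mex{1,1} = 0
G(5) = mex{0,0,0} = 1
G(6) = mex{1,1,1} = 0
G(7) = mex{0,0,0} = 1
G(8) = mex{1,1,1} = 0
G(9) = mex{0,0,0} = 1
G(10) = mex{1,1,1} = 0
G(11) = mex{0,0,0} = 1
G(12) = mex{1,1,1} = 0
G(13) = mex{0,0,0} = 1
G(14) = mex{1,1,1} = 0
G(15) = mex{0,0,0} = 1
G(16) = mex{1,1,1} = 0
G(17) = mex{0,0,0} = 1
G(18) = mex{1,1,1} = 0
G(19) = mex{0,0,0} = 1
G_B(19) = 1.
Combined Grundy value = 2 ⊕ 1 = 3.

3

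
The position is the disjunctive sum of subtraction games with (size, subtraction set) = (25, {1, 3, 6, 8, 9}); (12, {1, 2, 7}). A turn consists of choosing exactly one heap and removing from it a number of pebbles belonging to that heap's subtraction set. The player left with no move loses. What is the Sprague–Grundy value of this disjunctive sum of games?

Heap A, S = {1, 3, 6, 8, 9}:
n :  0  1  2  3  4  5  6  7  8  9 10 11 12 13 14 15 16 17 18 19 20 21 22 23 24 25
G :  0  1  0  1  0  1  2  3  2  3  2  3  4  5  0  1  0  1  0  1  2  3  2  3  2  3
G_A(25) = 3.
Heap B, S = {1, 2, 7}:
G(0) = 0
G(1) = mex{0} = 1
G(2) = mex{1,0} = 2
G(3) = mex{2,1} = 0
G(4) = mex{0,2} = 1
G(5) = mex{1,0} = 2
G(6) = mex{2,1} = 0
G(7) = mex{0,2,0} = 1
G(8) = mex{1,0,1} = 2
G(9) = mex{2,1,2} = 0
G(10) = mex{0,2,0} = 1
G(11) = mex{1,0,1} = 2
G(12) = mex{2,1,2} = 0
G_B(12) = 0.
Combined Grundy value = 3 ⊕ 0 = 3.

3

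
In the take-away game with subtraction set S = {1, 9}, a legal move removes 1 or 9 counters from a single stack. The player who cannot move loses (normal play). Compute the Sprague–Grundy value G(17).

1

n :  0  1  2  3  4  5  6  7  8  9 10 11 12 13 14 15 16 17
G :  0  1  0  1  0  1  0  1  0  1  0  1  0  1  0  1  0  1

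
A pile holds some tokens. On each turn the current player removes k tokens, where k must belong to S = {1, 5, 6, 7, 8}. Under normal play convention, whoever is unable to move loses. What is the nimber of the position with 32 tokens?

G(0) = 0
G(1) = mex{0} = 1
G(2) = mex{1} = 0
G(3) = mex{0} = 1
G(4) = mex{1} = 0
G(5) = mex{0,0} = 1
G(6) = mex{1,1,0} = 2
G(7) = mex{2,0,1,0} = 3
G(8) = mex{3,1,0,1,0} = 2
G(9) = mex{2,0,1,0,1} = 3
G(10) = mex{3,1,0,1,0} = 2
G(11) = mex{2,2,1,0,1} = 3
G(12) = mex{3,3,2,1,0} = 4
G(13) = mex{4,2,3,2,1} = 0
G(14) = mex{0,3,2,3,2} = 1
G(15) = mex{1,2,3,2,3} = 0
G(16) = mex{0,3,2,3,2} = 1
G(17) = mex{1,4,3,2,3} = 0
G(18) = mex{0,0,4,3,2} = 1
G(19) = mex{1,1,0,4,3} = 2
G(20) = mex{2,0,1,0,4} = 3
G(21) = mex{3,1,0,1,0} = 2
G(22) = mex{2,0,1,0,1} = 3
G(23) = mex{3,1,0,1,0} = 2
G(24) = mex{2,2,1,0,1} = 3
G(25) = mex{3,3,2,1,0} = 4
G(26) = mex{4,2,3,2,1} = 0
G(27) = mex{0,3,2,3,2} = 1
G(28) = mex{1,2,3,2,3} = 0
G(29) = mex{0,3,2,3,2} = 1
G(30) = mex{1,4,3,2,3} = 0
G(31) = mex{0,0,4,3,2} = 1
G(32) = mex{1,1,0,4,3} = 2

2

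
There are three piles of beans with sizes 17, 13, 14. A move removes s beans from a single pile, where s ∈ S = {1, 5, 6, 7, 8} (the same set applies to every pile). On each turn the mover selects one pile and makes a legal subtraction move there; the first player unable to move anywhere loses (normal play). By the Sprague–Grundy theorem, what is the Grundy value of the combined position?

1

All piles use S = {1, 5, 6, 7, 8}:
n :  0  1  2  3  4  5  6  7  8  9 10 11 12 13 14 15 16 17
G :  0  1  0  1  0  1  2  3  2  3  2  3  4  0  1  0  1  0
Pile A: G(17) = 0.
Pile B: G(13) = 0.
Pile C: G(14) = 1.
Combined Grundy value = 0 ⊕ 0 ⊕ 1 = 1.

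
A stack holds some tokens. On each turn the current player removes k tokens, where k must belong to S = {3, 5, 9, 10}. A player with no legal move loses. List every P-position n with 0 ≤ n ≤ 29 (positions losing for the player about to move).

G(0) = 0
G(1) = mex{} = 0
G(2) = mex{} = 0
G(3) = mex{0} = 1
G(4) = mex{0} = 1
G(5) = mex{0,0} = 1
G(6) = mex{1,0} = 2
G(7) = mex{1,0} = 2
G(8) = mex{1,1} = 0
G(9) = mex{2,1,0} = 3
G(10) = mex{2,1,0,0} = 3
G(11) = mex{0,2,0,0} = 1
G(12) = mex{3,2,1,0} = 4
G(13) = mex{3,0,1,1} = 2
G(14) = mex{1,3,1,1} = 0
G(15) = mex{4,3,2,1} = 0
G(16) = mex{2,1,2,2} = 0
G(17) = mex{0,4,0,2} = 1
G(18) = mex{0,2,3,0} = 1
G(19) = mex{0,0,3,3} = 1
G(20) = mex{1,0,1,3} = 2
G(21) = mex{1,0,4,1} = 2
G(22) = mex{1,1,2,4} = 0
G(23) = mex{2,1,0,2} = 3
G(24) = mex{2,1,0,0} = 3
G(25) = mex{0,2,0,0} = 1
G(26) = mex{3,2,1,0} = 4
G(27) = mex{3,0,1,1} = 2
G(28) = mex{1,3,1,1} = 0
G(29) = mex{4,3,2,1} = 0
P-positions are exactly the n with G(n) = 0.

0, 1, 2, 8, 14, 15, 16, 22, 28, 29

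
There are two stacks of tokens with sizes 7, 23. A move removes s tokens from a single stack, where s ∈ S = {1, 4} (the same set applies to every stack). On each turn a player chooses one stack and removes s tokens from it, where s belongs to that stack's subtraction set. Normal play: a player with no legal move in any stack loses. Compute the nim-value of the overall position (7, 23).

1

All stacks use S = {1, 4}:
G(0) = 0
G(1) = mex{0} = 1
G(2) = mex{1} = 0
G(3) = mex{0} = 1
G(4) = mex{1,0} = 2
G(5) = mex{2,1} = 0
G(6) = mex{0,0} = 1
G(7) = mex{1,1} = 0
G(8) = mex{0,2} = 1
G(9) = mex{1,0} = 2
G(10) = mex{2,1} = 0
G(11) = mex{0,0} = 1
G(12) = mex{1,1} = 0
G(13) = mex{0,2} = 1
G(14) = mex{1,0} = 2
G(15) = mex{2,1} = 0
G(16) = mex{0,0} = 1
G(17) = mex{1,1} = 0
G(18) = mex{0,2} = 1
G(19) = mex{1,0} = 2
G(20) = mex{2,1} = 0
G(21) = mex{0,0} = 1
G(22) = mex{1,1} = 0
G(23) = mex{0,2} = 1
Stack A: G(7) = 0.
Stack B: G(23) = 1.
Combined Grundy value = 0 ⊕ 1 = 1.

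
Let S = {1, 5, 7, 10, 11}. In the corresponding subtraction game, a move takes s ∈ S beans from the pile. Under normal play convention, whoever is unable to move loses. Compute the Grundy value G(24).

G(0) = 0
G(1) = mex{0} = 1
G(2) = mex{1} = 0
G(3) = mex{0} = 1
G(4) = mex{1} = 0
G(5) = mex{0,0} = 1
G(6) = mex{1,1} = 0
G(7) = mex{0,0,0} = 1
G(8) = mex{1,1,1} = 0
G(9) = mex{0,0,0} = 1
G(10) = mex{1,1,1,0} = 2
G(11) = mex{2,0,0,1,0} = 3
G(12) = mex{3,1,1,0,1} = 2
G(13) = mex{2,0,0,1,0} = 3
G(14) = mex{3,1,1,0,1} = 2
G(15) = mex{2,2,0,1,0} = 3
G(16) = mex{3,3,1,0,1} = 2
G(17) = mex{2,2,2,1,0} = 3
G(18) = mex{3,3,3,0,1} = 2
G(19) = mex{2,2,2,1,0} = 3
G(20) = mex{3,3,3,2,1} = 0
G(21) = mex{0,2,2,3,2} = 1
G(22) = mex{1,3,3,2,3} = 0
G(23) = mex{0,2,2,3,2} = 1
G(24) = mex{1,3,3,2,3} = 0

0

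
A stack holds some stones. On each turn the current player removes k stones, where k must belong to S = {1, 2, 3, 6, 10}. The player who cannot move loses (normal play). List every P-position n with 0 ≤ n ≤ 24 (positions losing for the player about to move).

n :  0  1  2  3  4  5  6  7  8  9 10 11 12 13 14 15 16 17 18 19 20 21 22 23 24
G :  0  1  2  3  0  1  2  3  0  1  2  3  0  1  2  3  0  1  2  3  0  1  2  3  0
P-positions are exactly the n with G(n) = 0.

0, 4, 8, 12, 16, 20, 24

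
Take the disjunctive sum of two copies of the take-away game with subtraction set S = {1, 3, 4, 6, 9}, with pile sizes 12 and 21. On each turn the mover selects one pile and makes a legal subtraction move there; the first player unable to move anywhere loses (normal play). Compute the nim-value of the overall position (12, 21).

All piles use S = {1, 3, 4, 6, 9}:
G(0) = 0
G(1) = mex{0} = 1
G(2) = mex{1} = 0
G(3) = mex{0,0} = 1
G(4) = mex{1,1,0} = 2
G(5) = mex{2,0,1} = 3
G(6) = mex{3,1,0,0} = 2
G(7) = mex{2,2,1,1} = 0
G(8) = mex{0,3,2,0} = 1
G(9) = mex{1,2,3,1,0} = 4
G(10) = mex{4,0,2,2,1} = 3
G(11) = mex{3,1,0,3,0} = 2
G(12) = mex{2,4,1,2,1} = 0
G(13) = mex{0,3,4,0,2} = 1
G(14) = mex{1,2,3,1,3} = 0
G(15) = mex{0,0,2,4,2} = 1
G(16) = mex{1,1,0,3,0} = 2
G(17) = mex{2,0,1,2,1} = 3
G(18) = mex{3,1,0,0,4} = 2
G(19) = mex{2,2,1,1,3} = 0
G(20) = mex{0,3,2,0,2} = 1
G(21) = mex{1,2,3,1,0} = 4
Pile A: G(12) = 0.
Pile B: G(21) = 4.
Combined Grundy value = 0 ⊕ 4 = 4.

4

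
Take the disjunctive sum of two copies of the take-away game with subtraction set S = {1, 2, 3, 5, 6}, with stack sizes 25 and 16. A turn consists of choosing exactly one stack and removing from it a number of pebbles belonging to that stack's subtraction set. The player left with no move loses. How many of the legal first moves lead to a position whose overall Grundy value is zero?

All stacks use S = {1, 2, 3, 5, 6}:
n :  0  1  2  3  4  5  6  7  8  9 10 11 12 13 14 15 16 17 18 19 20 21 22 23 24 25
G :  0  1  2  3  0  1  2  3  0  1  2  3  0  1  2  3  0  1  2  3  0  1  2  3  0  1
Stack A: G(25) = 1.
Stack B: G(16) = 0.
Combined Grundy value = 1 ⊕ 0 = 1.
A winning move leaves total XOR = 0, i.e. changes one component's Grundy value g to g ⊕ X where X is the current total.
Stack A: need g' = 1⊕1 = 0. Options: 25−1→G=0, 25−2→G=3, 25−3→G=2, 25−5→G=0, 25−6→G=3. Hits: 2.
Stack B: need g' = 0⊕1 = 1. Options: 16−1→G=3, 16−2→G=2, 16−3→G=1, 16−5→G=3, 16−6→G=2. Hits: 1.

3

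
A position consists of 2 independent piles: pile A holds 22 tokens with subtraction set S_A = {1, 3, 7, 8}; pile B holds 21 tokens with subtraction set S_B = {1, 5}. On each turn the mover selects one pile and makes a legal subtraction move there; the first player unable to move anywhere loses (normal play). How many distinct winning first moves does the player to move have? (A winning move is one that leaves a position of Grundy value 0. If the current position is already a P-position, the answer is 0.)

0

Pile A, S = {1, 3, 7, 8}:
G(0) = 0
G(1) = mex{0} = 1
G(2) = mex{1} = 0
G(3) = mex{0,0} = 1
G(4) = mex{1,1} = 0
G(5) = mex{0,0} = 1
G(6) = mex{1,1} = 0
G(7) = mex{0,0,0} = 1
G(8) = mex{1,1,1,0} = 2
G(9) = mex{2,0,0,1} = 3
G(10) = mex{3,1,1,0} = 2
G(11) = mex{2,2,0,1} = 3
G(12) = mex{3,3,1,0} = 2
G(13) = mex{2,2,0,1} = 3
G(14) = mex{3,3,1,0} = 2
G(15) = mex{2,2,2,1} = 0
G(16) = mex{0,3,3,2} = 1
G(17) = mex{1,2,2,3} = 0
G(18) = mex{0,0,3,2} = 1
G(19) = mex{1,1,2,3} = 0
G(20) = mex{0,0,3,2} = 1
G(21) = mex{1,1,2,3} = 0
G(22) = mex{0,0,0,2} = 1
G_A(22) = 1.
Pile B, S = {1, 5}:
G(0) = 0
G(1) = mex{0} = 1
G(2) = mex{1} = 0
G(3) = mex{0} = 1
G(4) = mex{1} = 0
G(5) = mex{0,0} = 1
G(6) = mex{1,1} = 0
G(7) = mex{0,0} = 1
G(8) = mex{1,1} = 0
G(9) = mex{0,0} = 1
G(10) = mex{1,1} = 0
G(11) = mex{0,0} = 1
G(12) = mex{1,1} = 0
G(13) = mex{0,0} = 1
G(14) = mex{1,1} = 0
G(15) = mex{0,0} = 1
G(16) = mex{1,1} = 0
G(17) = mex{0,0} = 1
G(18) = mex{1,1} = 0
G(19) = mex{0,0} = 1
G(20) = mex{1,1} = 0
G(21) = mex{0,0} = 1
G_B(21) = 1.
Combined Grundy value = 1 ⊕ 1 = 0.
A winning move leaves total XOR = 0, i.e. changes one component's Grundy value g to g ⊕ X where X is the current total.
Pile A: target g' = 1⊕0 = 1, but every legal move changes the Grundy value (mex property), so 0 moves.
Pile B: target g' = 1⊕0 = 1, but every legal move changes the Grundy value (mex property), so 0 moves.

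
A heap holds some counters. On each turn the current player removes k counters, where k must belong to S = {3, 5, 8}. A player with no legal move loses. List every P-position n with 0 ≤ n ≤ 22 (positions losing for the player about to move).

0, 1, 2, 11, 12, 13, 22

n :  0  1  2  3  4  5  6  7  8  9 10 11 12 13 14 15 16 17 18 19 20 21 22
G :  0  0  0  1  1  1  2  2  2  3  3  0  0  0  1  1  1  2  2  2  3  3  0
P-positions are exactly the n with G(n) = 0.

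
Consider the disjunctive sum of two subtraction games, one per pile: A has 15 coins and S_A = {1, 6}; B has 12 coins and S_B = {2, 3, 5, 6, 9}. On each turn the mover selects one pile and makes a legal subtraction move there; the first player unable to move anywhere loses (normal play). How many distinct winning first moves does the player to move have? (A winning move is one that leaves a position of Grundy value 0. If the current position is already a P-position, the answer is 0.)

4

Pile A, S = {1, 6}:
G(0) = 0
G(1) = mex{0} = 1
G(2) = mex{1} = 0
G(3) = mex{0} = 1
G(4) = mex{1} = 0
G(5) = mex{0} = 1
G(6) = mex{1,0} = 2
G(7) = mex{2,1} = 0
G(8) = mex{0,0} = 1
G(9) = mex{1,1} = 0
G(10) = mex{0,0} = 1
G(11) = mex{1,1} = 0
G(12) = mex{0,2} = 1
G(13) = mex{1,0} = 2
G(14) = mex{2,1} = 0
G(15) = mex{0,0} = 1
G_A(15) = 1.
Pile B, S = {2, 3, 5, 6, 9}:
n :  0  1  2  3  4  5  6  7  8  9 10 11 12
G :  0  0  1  1  2  2  3  3  0  4  1  5  0
G_B(12) = 0.
Combined Grundy value = 1 ⊕ 0 = 1.
A winning move leaves total XOR = 0, i.e. changes one component's Grundy value g to g ⊕ X where X is the current total.
Pile A: need g' = 1⊕1 = 0. Options: 15−1→G=0, 15−6→G=0. Hits: 2.
Pile B: need g' = 0⊕1 = 1. Options: 12−2→G=1, 12−3→G=4, 12−5→G=3, 12−6→G=3, 12−9→G=1. Hits: 2.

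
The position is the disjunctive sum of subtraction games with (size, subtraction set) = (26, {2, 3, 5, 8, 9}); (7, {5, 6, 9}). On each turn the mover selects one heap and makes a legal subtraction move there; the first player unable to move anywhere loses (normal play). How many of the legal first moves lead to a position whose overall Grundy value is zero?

Heap A, S = {2, 3, 5, 8, 9}:
n :  0  1  2  3  4  5  6  7  8  9 10 11 12 13 14 15 16 17 18 19 20 21 22 23 24 25 26
G :  0  0  1  1  2  2  3  0  4  1  3  0  4  1  5  2  2  0  0  1  1  3  2  4  0  3  1
G_A(26) = 1.
Heap B, S = {5, 6, 9}:
n : 0 1 2 3 4 5 6 7
G : 0 0 0 0 0 1 1 1
G_B(7) = 1.
Combined Grundy value = 1 ⊕ 1 = 0.
A winning move leaves total XOR = 0, i.e. changes one component's Grundy value g to g ⊕ X where X is the current total.
Heap A: target g' = 1⊕0 = 1, but every legal move changes the Grundy value (mex property), so 0 moves.
Heap B: target g' = 1⊕0 = 1, but every legal move changes the Grundy value (mex property), so 0 moves.

0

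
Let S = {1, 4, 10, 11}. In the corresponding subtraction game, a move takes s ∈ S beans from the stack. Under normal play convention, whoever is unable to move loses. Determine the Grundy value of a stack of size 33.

G(0) = 0
G(1) = mex{0} = 1
G(2) = mex{1} = 0
G(3) = mex{0} = 1
G(4) = mex{1,0} = 2
G(5) = mex{2,1} = 0
G(6) = mex{0,0} = 1
G(7) = mex{1,1} = 0
G(8) = mex{0,2} = 1
G(9) = mex{1,0} = 2
G(10) = mex{2,1,0} = 3
G(11) = mex{3,0,1,0} = 2
G(12) = mex{2,1,0,1} = 3
G(13) = mex{3,2,1,0} = 4
G(14) = mex{4,3,2,1} = 0
G(15) = mex{0,2,0,2} = 1
G(16) = mex{1,3,1,0} = 2
G(17) = mex{2,4,0,1} = 3
G(18) = mex{3,0,1,0} = 2
G(19) = mex{2,1,2,1} = 0
G(20) = mex{0,2,3,2} = 1
G(21) = mex{1,3,2,3} = 0
G(22) = mex{0,2,3,2} = 1
G(23) = mex{1,0,4,3} = 2
G(24) = mex{2,1,0,4} = 3
G(25) = mex{3,0,1,0} = 2
G(26) = mex{2,1,2,1} = 0
G(27) = mex{0,2,3,2} = 1
G(28) = mex{1,3,2,3} = 0
G(29) = mex{0,2,0,2} = 1
G(30) = mex{1,0,1,0} = 2
G(31) = mex{2,1,0,1} = 3
G(32) = mex{3,0,1,0} = 2
G(33) = mex{2,1,2,1} = 0

0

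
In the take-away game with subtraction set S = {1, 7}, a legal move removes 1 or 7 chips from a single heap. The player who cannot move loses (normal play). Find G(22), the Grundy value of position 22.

0

G(0) = 0
G(1) = mex{0} = 1
G(2) = mex{1} = 0
G(3) = mex{0} = 1
G(4) = mex{1} = 0
G(5) = mex{0} = 1
G(6) = mex{1} = 0
G(7) = mex{0,0} = 1
G(8) = mex{1,1} = 0
G(9) = mex{0,0} = 1
G(10) = mex{1,1} = 0
G(11) = mex{0,0} = 1
G(12) = mex{1,1} = 0
G(13) = mex{0,0} = 1
G(14) = mex{1,1} = 0
G(15) = mex{0,0} = 1
G(16) = mex{1,1} = 0
G(17) = mex{0,0} = 1
G(18) = mex{1,1} = 0
G(19) = mex{0,0} = 1
G(20) = mex{1,1} = 0
G(21) = mex{0,0} = 1
G(22) = mex{1,1} = 0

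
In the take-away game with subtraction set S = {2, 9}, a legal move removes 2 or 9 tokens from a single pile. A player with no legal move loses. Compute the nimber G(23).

n :  0  1  2  3  4  5  6  7  8  9 10 11 12 13 14 15 16 17 18 19 20 21 22 23
G :  0  0  1  1  0  0  1  1  0  2  1  0  0  1  1  0  0  1  1  0  2  1  0  0

0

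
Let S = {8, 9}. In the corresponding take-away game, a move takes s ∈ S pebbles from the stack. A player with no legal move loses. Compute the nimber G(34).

G(0) = 0
G(1) = mex{} = 0
G(2) = mex{} = 0
G(3) = mex{} = 0
G(4) = mex{} = 0
G(5) = mex{} = 0
G(6) = mex{} = 0
G(7) = mex{} = 0
G(8) = mex{0} = 1
G(9) = mex{0,0} = 1
G(10) = mex{0,0} = 1
G(11) = mex{0,0} = 1
G(12) = mex{0,0} = 1
G(13) = mex{0,0} = 1
G(14) = mex{0,0} = 1
G(15) = mex{0,0} = 1
G(16) = mex{1,0} = 2
G(17) = mex{1,1} = 0
G(18) = mex{1,1} = 0
G(19) = mex{1,1} = 0
G(20) = mex{1,1} = 0
G(21) = mex{1,1} = 0
G(22) = mex{1,1} = 0
G(23) = mex{1,1} = 0
G(24) = mex{2,1} = 0
G(25) = mex{0,2} = 1
G(26) = mex{0,0} = 1
G(27) = mex{0,0} = 1
G(28) = mex{0,0} = 1
G(29) = mex{0,0} = 1
G(30) = mex{0,0} = 1
G(31) = mex{0,0} = 1
G(32) = mex{0,0} = 1
G(33) = mex{1,0} = 2
G(34) = mex{1,1} = 0

0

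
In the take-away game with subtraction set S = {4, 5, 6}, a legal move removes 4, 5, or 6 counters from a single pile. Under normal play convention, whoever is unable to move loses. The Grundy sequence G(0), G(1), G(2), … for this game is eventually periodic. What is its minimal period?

10

n :  0  1  2  3  4  5  6  7  8  9 10 11 12 13 14 15 16 17 18 19 20 21
G :  0  0  0  0  1  1  1  1  2  2  0  0  0  0  1  1  1  1  2  2  0  0
G(n+10) = G(n) holds for n = 0,…,5 (a full window of length max(S) = 6), so the sequence is purely periodic with period 10.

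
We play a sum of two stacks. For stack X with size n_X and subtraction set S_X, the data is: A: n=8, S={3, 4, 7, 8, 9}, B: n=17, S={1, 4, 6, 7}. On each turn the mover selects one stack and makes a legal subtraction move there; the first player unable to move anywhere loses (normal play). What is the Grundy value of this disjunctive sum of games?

Stack A, S = {3, 4, 7, 8, 9}:
G(0) = 0
G(1) = mex{} = 0
G(2) = mex{} = 0
G(3) = mex{0} = 1
G(4) = mex{0,0} = 1
G(5) = mex{0,0} = 1
G(6) = mex{1,0} = 2
G(7) = mex{1,1,0} = 2
G(8) = mex{1,1,0,0} = 2
G_A(8) = 2.
Stack B, S = {1, 4, 6, 7}:
n :  0  1  2  3  4  5  6  7  8  9 10 11 12 13 14 15 16 17
G :  0  1  0  1  2  0  1  2  3  2  0  1  2  0  1  0  1  2
G_B(17) = 2.
Combined Grundy value = 2 ⊕ 2 = 0.

0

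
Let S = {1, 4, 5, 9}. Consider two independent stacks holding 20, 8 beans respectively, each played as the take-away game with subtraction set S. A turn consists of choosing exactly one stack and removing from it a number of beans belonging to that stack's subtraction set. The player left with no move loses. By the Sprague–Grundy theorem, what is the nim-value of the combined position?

2

All stacks use S = {1, 4, 5, 9}:
n :  0  1  2  3  4  5  6  7  8  9 10 11 12 13 14 15 16 17 18 19 20
G :  0  1  0  1  2  3  2  3  0  1  0  1  2  3  2  3  0  1  0  1  2
Stack A: G(20) = 2.
Stack B: G(8) = 0.
Combined Grundy value = 2 ⊕ 0 = 2.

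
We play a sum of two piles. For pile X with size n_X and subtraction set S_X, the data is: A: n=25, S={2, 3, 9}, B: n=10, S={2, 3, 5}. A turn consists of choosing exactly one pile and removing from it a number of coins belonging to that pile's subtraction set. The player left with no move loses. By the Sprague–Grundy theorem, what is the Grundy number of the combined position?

0

Pile A, S = {2, 3, 9}:
n :  0  1  2  3  4  5  6  7  8  9 10 11 12 13 14 15 16 17 18 19 20 21 22 23 24 25
G :  0  0  1  1  2  0  0  1  1  2  2  0  0  1  1  2  0  0  1  1  2  2  0  0  1  1
G_A(25) = 1.
Pile B, S = {2, 3, 5}:
n :  0  1  2  3  4  5  6  7  8  9 10
G :  0  0  1  1  2  2  3  0  0  1  1
G_B(10) = 1.
Combined Grundy value = 1 ⊕ 1 = 0.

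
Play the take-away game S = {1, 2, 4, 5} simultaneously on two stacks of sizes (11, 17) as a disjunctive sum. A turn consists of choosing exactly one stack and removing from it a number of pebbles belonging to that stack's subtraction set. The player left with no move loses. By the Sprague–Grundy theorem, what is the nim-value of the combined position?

All stacks use S = {1, 2, 4, 5}:
n :  0  1  2  3  4  5  6  7  8  9 10 11 12 13 14 15 16 17
G :  0  1  2  0  1  2  0  1  2  0  1  2  0  1  2  0  1  2
Stack A: G(11) = 2.
Stack B: G(17) = 2.
Combined Grundy value = 2 ⊕ 2 = 0.

0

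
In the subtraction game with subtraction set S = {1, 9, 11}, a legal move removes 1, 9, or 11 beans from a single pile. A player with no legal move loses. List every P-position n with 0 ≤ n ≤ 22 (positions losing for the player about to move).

G(0) = 0
G(1) = mex{0} = 1
G(2) = mex{1} = 0
G(3) = mex{0} = 1
G(4) = mex{1} = 0
G(5) = mex{0} = 1
G(6) = mex{1} = 0
G(7) = mex{0} = 1
G(8) = mex{1} = 0
G(9) = mex{0,0} = 1
G(10) = mex{1,1} = 0
G(11) = mex{0,0,0} = 1
G(12) = mex{1,1,1} = 0
G(13) = mex{0,0,0} = 1
G(14) = mex{1,1,1} = 0
G(15) = mex{0,0,0} = 1
G(16) = mex{1,1,1} = 0
G(17) = mex{0,0,0} = 1
G(18) = mex{1,1,1} = 0
G(19) = mex{0,0,0} = 1
G(20) = mex{1,1,1} = 0
G(21) = mex{0,0,0} = 1
G(22) = mex{1,1,1} = 0
P-positions are exactly the n with G(n) = 0.

0, 2, 4, 6, 8, 10, 12, 14, 16, 18, 20, 22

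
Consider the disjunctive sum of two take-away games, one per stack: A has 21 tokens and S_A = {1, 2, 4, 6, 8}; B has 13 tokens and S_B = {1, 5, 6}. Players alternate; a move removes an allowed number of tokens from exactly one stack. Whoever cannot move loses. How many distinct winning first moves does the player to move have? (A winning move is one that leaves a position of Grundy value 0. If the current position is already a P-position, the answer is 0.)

3

Stack A, S = {1, 2, 4, 6, 8}:
n :  0  1  2  3  4  5  6  7  8  9 10 11 12 13 14 15 16 17 18 19 20 21
G :  0  1  2  0  1  2  3  4  5  3  0  1  2  0  1  2  3  4  5  3  0  1
G_A(21) = 1.
Stack B, S = {1, 5, 6}:
G(0) = 0
G(1) = mex{0} = 1
G(2) = mex{1} = 0
G(3) = mex{0} = 1
G(4) = mex{1} = 0
G(5) = mex{0,0} = 1
G(6) = mex{1,1,0} = 2
G(7) = mex{2,0,1} = 3
G(8) = mex{3,1,0} = 2
G(9) = mex{2,0,1} = 3
G(10) = mex{3,1,0} = 2
G(11) = mex{2,2,1} = 0
G(12) = mex{0,3,2} = 1
G(13) = mex{1,2,3} = 0
G_B(13) = 0.
Combined Grundy value = 1 ⊕ 0 = 1.
A winning move leaves total XOR = 0, i.e. changes one component's Grundy value g to g ⊕ X where X is the current total.
Stack A: need g' = 1⊕1 = 0. Options: 21−1→G=0, 21−2→G=3, 21−4→G=4, 21−6→G=2, 21−8→G=0. Hits: 2.
Stack B: need g' = 0⊕1 = 1. Options: 13−1→G=1, 13−5→G=2, 13−6→G=3. Hits: 1.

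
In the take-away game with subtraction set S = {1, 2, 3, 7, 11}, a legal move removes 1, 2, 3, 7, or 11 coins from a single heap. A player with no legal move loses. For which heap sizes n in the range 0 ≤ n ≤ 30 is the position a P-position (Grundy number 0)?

0, 4, 8, 12, 16, 20, 24, 28

G(0) = 0
G(1) = mex{0} = 1
G(2) = mex{1,0} = 2
G(3) = mex{2,1,0} = 3
G(4) = mex{3,2,1} = 0
G(5) = mex{0,3,2} = 1
G(6) = mex{1,0,3} = 2
G(7) = mex{2,1,0,0} = 3
G(8) = mex{3,2,1,1} = 0
G(9) = mex{0,3,2,2} = 1
G(10) = mex{1,0,3,3} = 2
G(11) = mex{2,1,0,0,0} = 3
G(12) = mex{3,2,1,1,1} = 0
G(13) = mex{0,3,2,2,2} = 1
G(14) = mex{1,0,3,3,3} = 2
G(15) = mex{2,1,0,0,0} = 3
G(16) = mex{3,2,1,1,1} = 0
G(17) = mex{0,3,2,2,2} = 1
G(18) = mex{1,0,3,3,3} = 2
G(19) = mex{2,1,0,0,0} = 3
G(20) = mex{3,2,1,1,1} = 0
G(21) = mex{0,3,2,2,2} = 1
G(22) = mex{1,0,3,3,3} = 2
G(23) = mex{2,1,0,0,0} = 3
G(24) = mex{3,2,1,1,1} = 0
G(25) = mex{0,3,2,2,2} = 1
G(26) = mex{1,0,3,3,3} = 2
G(27) = mex{2,1,0,0,0} = 3
G(28) = mex{3,2,1,1,1} = 0
G(29) = mex{0,3,2,2,2} = 1
G(30) = mex{1,0,3,3,3} = 2
P-positions are exactly the n with G(n) = 0.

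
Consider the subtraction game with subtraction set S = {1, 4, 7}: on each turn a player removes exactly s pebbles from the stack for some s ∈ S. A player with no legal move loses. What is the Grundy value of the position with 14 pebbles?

1

n :  0  1  2  3  4  5  6  7  8  9 10 11 12 13 14
G :  0  1  0  1  2  0  1  2  0  1  0  1  2  0  1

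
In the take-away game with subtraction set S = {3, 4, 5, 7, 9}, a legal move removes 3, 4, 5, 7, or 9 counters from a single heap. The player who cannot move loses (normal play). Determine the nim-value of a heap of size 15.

1

n :  0  1  2  3  4  5  6  7  8  9 10 11 12 13 14 15
G :  0  0  0  1  1  1  2  2  2  3  3  3  0  0  0  1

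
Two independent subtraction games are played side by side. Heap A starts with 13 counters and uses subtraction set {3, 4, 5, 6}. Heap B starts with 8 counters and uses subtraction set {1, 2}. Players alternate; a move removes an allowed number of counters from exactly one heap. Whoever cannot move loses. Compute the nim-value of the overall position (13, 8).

Heap A, S = {3, 4, 5, 6}:
G(0) = 0
G(1) = mex{} = 0
G(2) = mex{} = 0
G(3) = mex{0} = 1
G(4) = mex{0,0} = 1
G(5) = mex{0,0,0} = 1
G(6) = mex{1,0,0,0} = 2
G(7) = mex{1,1,0,0} = 2
G(8) = mex{1,1,1,0} = 2
G(9) = mex{2,1,1,1} = 0
G(10) = mex{2,2,1,1} = 0
G(11) = mex{2,2,2,1} = 0
G(12) = mex{0,2,2,2} = 1
G(13) = mex{0,0,2,2} = 1
G_A(13) = 1.
Heap B, S = {1, 2}:
G(0) = 0
G(1) = mex{0} = 1
G(2) = mex{1,0} = 2
G(3) = mex{2,1} = 0
G(4) = mex{0,2} = 1
G(5) = mex{1,0} = 2
G(6) = mex{2,1} = 0
G(7) = mex{0,2} = 1
G(8) = mex{1,0} = 2
G_B(8) = 2.
Combined Grundy value = 1 ⊕ 2 = 3.

3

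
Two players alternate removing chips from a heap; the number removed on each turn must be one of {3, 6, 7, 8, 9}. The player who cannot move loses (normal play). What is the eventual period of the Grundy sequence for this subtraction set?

G(0) = 0
G(1) = mex{} = 0
G(2) = mex{} = 0
G(3) = mex{0} = 1
G(4) = mex{0} = 1
G(5) = mex{0} = 1
G(6) = mex{1,0} = 2
G(7) = mex{1,0,0} = 2
G(8) = mex{1,0,0,0} = 2
G(9) = mex{2,1,0,0,0} = 3
G(10) = mex{2,1,1,0,0} = 3
G(11) = mex{2,1,1,1,0} = 3
G(12) = mex{3,2,1,1,1} = 0
G(13) = mex{3,2,2,1,1} = 0
G(14) = mex{3,2,2,2,1} = 0
G(15) = mex{0,3,2,2,2} = 1
G(16) = mex{0,3,3,2,2} = 1
G(17) = mex{0,3,3,3,2} = 1
G(18) = mex{1,0,3,3,3} = 2
G(19) = mex{1,0,0,3,3} = 2
G(20) = mex{1,0,0,0,3} = 2
G(21) = mex{2,1,0,0,0} = 3
G(22) = mex{2,1,1,0,0} = 3
G(23) = mex{2,1,1,1,0} = 3
G(24) = mex{3,2,1,1,1} = 0
G(25) = mex{3,2,2,1,1} = 0
G(n+12) = G(n) holds for n = 0,…,8 (a full window of length max(S) = 9), so the sequence is purely periodic with period 12.

12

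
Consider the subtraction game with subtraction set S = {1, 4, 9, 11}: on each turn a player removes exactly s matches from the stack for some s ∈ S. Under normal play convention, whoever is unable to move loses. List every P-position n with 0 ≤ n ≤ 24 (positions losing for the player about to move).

0, 2, 5, 7, 10, 12, 15, 17, 20, 22

n :  0  1  2  3  4  5  6  7  8  9 10 11 12 13 14 15 16 17 18 19 20 21 22 23 24
G :  0  1  0  1  2  0  1  0  1  2  0  1  0  1  2  0  1  0  1  2  0  1  0  1  2
P-positions are exactly the n with G(n) = 0.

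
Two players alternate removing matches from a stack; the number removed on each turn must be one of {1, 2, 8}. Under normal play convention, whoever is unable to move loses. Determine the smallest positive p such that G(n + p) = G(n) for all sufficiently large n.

3

G(0) = 0
G(1) = mex{0} = 1
G(2) = mex{1,0} = 2
G(3) = mex{2,1} = 0
G(4) = mex{0,2} = 1
G(5) = mex{1,0} = 2
G(6) = mex{2,1} = 0
G(7) = mex{0,2} = 1
G(8) = mex{1,0,0} = 2
G(9) = mex{2,1,1} = 0
G(10) = mex{0,2,2} = 1
G(11) = mex{1,0,0} = 2
G(12) = mex{2,1,1} = 0
G(13) = mex{0,2,2} = 1
G(14) = mex{1,0,0} = 2
G(n+3) = G(n) holds for n = 0,…,7 (a full window of length max(S) = 8), so the sequence is purely periodic with period 3.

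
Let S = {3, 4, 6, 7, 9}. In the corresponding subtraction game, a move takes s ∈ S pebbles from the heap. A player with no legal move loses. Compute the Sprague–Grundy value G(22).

G(0) = 0
G(1) = mex{} = 0
G(2) = mex{} = 0
G(3) = mex{0} = 1
G(4) = mex{0,0} = 1
G(5) = mex{0,0} = 1
G(6) = mex{1,0,0} = 2
G(7) = mex{1,1,0,0} = 2
G(8) = mex{1,1,0,0} = 2
G(9) = mex{2,1,1,0,0} = 3
G(10) = mex{2,2,1,1,0} = 3
G(11) = mex{2,2,1,1,0} = 3
G(12) = mex{3,2,2,1,1} = 0
G(13) = mex{3,3,2,2,1} = 0
G(14) = mex{3,3,2,2,1} = 0
G(15) = mex{0,3,3,2,2} = 1
G(16) = mex{0,0,3,3,2} = 1
G(17) = mex{0,0,3,3,2} = 1
G(18) = mex{1,0,0,3,3} = 2
G(19) = mex{1,1,0,0,3} = 2
G(20) = mex{1,1,0,0,3} = 2
G(21) = mex{2,1,1,0,0} = 3
G(22) = mex{2,2,1,1,0} = 3

3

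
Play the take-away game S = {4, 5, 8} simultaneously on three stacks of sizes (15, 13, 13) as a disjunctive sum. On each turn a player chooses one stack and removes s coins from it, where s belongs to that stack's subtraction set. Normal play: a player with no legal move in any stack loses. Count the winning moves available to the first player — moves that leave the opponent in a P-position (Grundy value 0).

0

All stacks use S = {4, 5, 8}:
G(0) = 0
G(1) = mex{} = 0
G(2) = mex{} = 0
G(3) = mex{} = 0
G(4) = mex{0} = 1
G(5) = mex{0,0} = 1
G(6) = mex{0,0} = 1
G(7) = mex{0,0} = 1
G(8) = mex{1,0,0} = 2
G(9) = mex{1,1,0} = 2
G(10) = mex{1,1,0} = 2
G(11) = mex{1,1,0} = 2
G(12) = mex{2,1,1} = 0
G(13) = mex{2,2,1} = 0
G(14) = mex{2,2,1} = 0
G(15) = mex{2,2,1} = 0
Stack A: G(15) = 0.
Stack B: G(13) = 0.
Stack C: G(13) = 0.
Combined Grundy value = 0 ⊕ 0 ⊕ 0 = 0.
A winning move leaves total XOR = 0, i.e. changes one component's Grundy value g to g ⊕ X where X is the current total.
Stack A: target g' = 0⊕0 = 0, but every legal move changes the Grundy value (mex property), so 0 moves.
Stack B: target g' = 0⊕0 = 0, but every legal move changes the Grundy value (mex property), so 0 moves.
Stack C: target g' = 0⊕0 = 0, but every legal move changes the Grundy value (mex property), so 0 moves.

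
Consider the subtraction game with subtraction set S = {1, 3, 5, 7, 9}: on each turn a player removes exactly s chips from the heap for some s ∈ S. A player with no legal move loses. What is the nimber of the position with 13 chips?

G(0) = 0
G(1) = mex{0} = 1
G(2) = mex{1} = 0
G(3) = mex{0,0} = 1
G(4) = mex{1,1} = 0
G(5) = mex{0,0,0} = 1
G(6) = mex{1,1,1} = 0
G(7) = mex{0,0,0,0} = 1
G(8) = mex{1,1,1,1} = 0
G(9) = mex{0,0,0,0,0} = 1
G(10) = mex{1,1,1,1,1} = 0
G(11) = mex{0,0,0,0,0} = 1
G(12) = mex{1,1,1,1,1} = 0
G(13) = mex{0,0,0,0,0} = 1

1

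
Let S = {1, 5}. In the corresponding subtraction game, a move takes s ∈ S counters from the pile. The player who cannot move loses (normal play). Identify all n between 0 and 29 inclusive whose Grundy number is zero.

G(0) = 0
G(1) = mex{0} = 1
G(2) = mex{1} = 0
G(3) = mex{0} = 1
G(4) = mex{1} = 0
G(5) = mex{0,0} = 1
G(6) = mex{1,1} = 0
G(7) = mex{0,0} = 1
G(8) = mex{1,1} = 0
G(9) = mex{0,0} = 1
G(10) = mex{1,1} = 0
G(11) = mex{0,0} = 1
G(12) = mex{1,1} = 0
G(13) = mex{0,0} = 1
G(14) = mex{1,1} = 0
G(15) = mex{0,0} = 1
G(16) = mex{1,1} = 0
G(17) = mex{0,0} = 1
G(18) = mex{1,1} = 0
G(19) = mex{0,0} = 1
G(20) = mex{1,1} = 0
G(21) = mex{0,0} = 1
G(22) = mex{1,1} = 0
G(23) = mex{0,0} = 1
G(24) = mex{1,1} = 0
G(25) = mex{0,0} = 1
G(26) = mex{1,1} = 0
G(27) = mex{0,0} = 1
G(28) = mex{1,1} = 0
G(29) = mex{0,0} = 1
P-positions are exactly the n with G(n) = 0.

0, 2, 4, 6, 8, 10, 12, 14, 16, 18, 20, 22, 24, 26, 28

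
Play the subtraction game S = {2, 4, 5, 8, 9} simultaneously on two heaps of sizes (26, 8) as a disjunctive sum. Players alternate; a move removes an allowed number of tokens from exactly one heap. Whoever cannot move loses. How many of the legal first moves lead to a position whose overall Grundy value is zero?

All heaps use S = {2, 4, 5, 8, 9}:
G(0) = 0
G(1) = mex{} = 0
G(2) = mex{0} = 1
G(3) = mex{0} = 1
G(4) = mex{1,0} = 2
G(5) = mex{1,0,0} = 2
G(6) = mex{2,1,0} = 3
G(7) = mex{2,1,1} = 0
G(8) = mex{3,2,1,0} = 4
G(9) = mex{0,2,2,0,0} = 1
G(10) = mex{4,3,2,1,0} = 5
G(11) = mex{1,0,3,1,1} = 2
G(12) = mex{5,4,0,2,1} = 3
G(13) = mex{2,1,4,2,2} = 0
G(14) = mex{3,5,1,3,2} = 0
G(15) = mex{0,2,5,0,3} = 1
G(16) = mex{0,3,2,4,0} = 1
G(17) = mex{1,0,3,1,4} = 2
G(18) = mex{1,0,0,5,1} = 2
G(19) = mex{2,1,0,2,5} = 3
G(20) = mex{2,1,1,3,2} = 0
G(21) = mex{3,2,1,0,3} = 4
G(22) = mex{0,2,2,0,0} = 1
G(23) = mex{4,3,2,1,0} = 5
G(24) = mex{1,0,3,1,1} = 2
G(25) = mex{5,4,0,2,1} = 3
G(26) = mex{2,1,4,2,2} = 0
Heap A: G(26) = 0.
Heap B: G(8) = 4.
Combined Grundy value = 0 ⊕ 4 = 4.
A winning move leaves total XOR = 0, i.e. changes one component's Grundy value g to g ⊕ X where X is the current total.
Heap A: need g' = 0⊕4 = 4. Options: 26−2→G=2, 26−4→G=1, 26−5→G=4, 26−8→G=2, 26−9→G=2. Hits: 1.
Heap B: need g' = 4⊕4 = 0. Options: 8−2→G=3, 8−4→G=2, 8−5→G=1, 8−8→G=0. Hits: 1.

2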